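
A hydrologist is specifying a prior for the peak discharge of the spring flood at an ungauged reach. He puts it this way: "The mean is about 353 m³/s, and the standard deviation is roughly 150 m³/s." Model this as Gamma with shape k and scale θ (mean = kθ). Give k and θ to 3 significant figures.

For Gamma(k, scale θ): mean = kθ, variance = kθ², so CV = 1/√k.
CV = SD/mean = 150/353 = 0.4249, hence k = 1/CV² = 5.54.
Then θ = mean/k = 353/5.54 = 63.7.

k ≈ 5.54, θ ≈ 63.7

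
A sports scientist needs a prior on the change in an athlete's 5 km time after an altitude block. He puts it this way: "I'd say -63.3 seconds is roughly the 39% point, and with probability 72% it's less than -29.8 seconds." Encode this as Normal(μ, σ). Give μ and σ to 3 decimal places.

μ = -52.447, σ = 38.856

The p-quantile of Normal(μ,σ) is μ + z_p·σ, with z_{0.39} = -0.2793 and z_{0.72} = 0.5828.
Eliminate σ: μ = (z₂·x₁ − z₁·x₂)/(z₂ − z₁) = (0.5828·-63.3 − (-0.2793)·-29.8)/0.8622 = -52.447.
Then σ = (x₂ − x₁)/(z₂ − z₁) = (-29.8 − -63.3)/0.8622 = 38.856.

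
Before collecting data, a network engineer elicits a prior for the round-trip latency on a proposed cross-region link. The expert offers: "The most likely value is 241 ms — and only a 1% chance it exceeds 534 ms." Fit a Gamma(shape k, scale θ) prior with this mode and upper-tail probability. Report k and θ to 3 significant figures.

Gamma(k,θ) with k>1 has mode (k−1)θ, so θ = 241/(k−1).
Need P(X < 534) = 0.99 with θ tied to k this way. Start at k = 2, θ = 241: P(X<534) ≈ 0.649.
Too low — raise k to concentrate. Iterating converges to k ≈ 8.61.
Then θ = 241/(8.61−1) ≈ 31.7.

k ≈ 8.61, θ ≈ 31.7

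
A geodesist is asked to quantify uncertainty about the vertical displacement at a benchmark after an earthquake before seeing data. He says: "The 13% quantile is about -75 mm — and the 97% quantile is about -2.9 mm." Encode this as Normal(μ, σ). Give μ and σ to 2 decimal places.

For Normal(μ,σ), the p-quantile is μ + z_p·σ. Here z_{0.13} = -1.126, z_{0.97} = 1.881.
So -75 = μ − 1.126σ and -2.9 = μ + 1.881σ.
Subtracting: σ = (-2.9 − -75)/(1.881 − (-1.126)) = 23.98.
Then μ = -75 − (-1.126)·23.98 = -47.99.

μ = -47.99, σ = 23.98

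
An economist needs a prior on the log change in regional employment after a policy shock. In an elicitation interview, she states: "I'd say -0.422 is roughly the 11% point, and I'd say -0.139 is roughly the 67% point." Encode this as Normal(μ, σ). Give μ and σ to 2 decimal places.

For Normal(μ,σ), the p-quantile is μ + z_p·σ. Here z_{0.11} = -1.227, z_{0.67} = 0.4399.
So -0.422 = μ − 1.227σ and -0.139 = μ + 0.4399σ.
Subtracting: σ = (-0.139 − -0.422)/(0.4399 − (-1.227)) = 0.17.
Then μ = -0.422 − (-1.227)·0.17 = -0.21.

μ = -0.21, σ = 0.17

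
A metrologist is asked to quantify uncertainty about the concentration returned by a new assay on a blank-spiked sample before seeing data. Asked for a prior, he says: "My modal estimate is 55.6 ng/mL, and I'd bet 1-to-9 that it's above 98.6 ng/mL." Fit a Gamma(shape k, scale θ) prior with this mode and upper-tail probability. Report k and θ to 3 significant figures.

k ≈ 6.79, θ ≈ 9.6

Gamma(k,θ) with k>1 has mode (k−1)θ, so θ = 55.6/(k−1).
Need P(X < 98.6) = 0.9 with θ tied to k this way. Start at k = 2, θ = 55.6: P(X<98.6) ≈ 0.529.
Too low — raise k to concentrate. Iterating converges to k ≈ 6.79.
Then θ = 55.6/(6.79−1) ≈ 9.6.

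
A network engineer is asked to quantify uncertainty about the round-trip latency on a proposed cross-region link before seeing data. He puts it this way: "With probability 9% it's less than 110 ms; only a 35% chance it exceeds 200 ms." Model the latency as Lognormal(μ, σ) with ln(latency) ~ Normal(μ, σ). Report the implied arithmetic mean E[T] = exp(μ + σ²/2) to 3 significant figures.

If T ~ Lognormal(μ,σ) then ln T ~ Normal(μ,σ), so the p-quantile of ln T is μ + z_p·σ.
ln(110) = 4.7 and ln(200) = 5.298; z_{0.09} = -1.341, z_{0.65} = 0.3853.
σ = (5.298 − 4.7)/(0.3853 − (-1.341)) = 0.346.
μ = 4.7 − (-1.341)·0.346 = 5.165.
E[T] = exp(μ + σ²/2) = exp(5.165 + 0.0600) = 186 ms.

E[T] ≈ 186 ms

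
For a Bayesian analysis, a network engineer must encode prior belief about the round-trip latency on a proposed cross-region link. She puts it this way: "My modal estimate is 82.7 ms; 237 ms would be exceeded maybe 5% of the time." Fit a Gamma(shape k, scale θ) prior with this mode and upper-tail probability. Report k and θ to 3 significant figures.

k ≈ 3.41, θ ≈ 34.4

Gamma(k,θ) with k>1 has mode (k−1)θ, so θ = 82.7/(k−1).
Need P(X < 237) = 0.95 with θ tied to k this way. Start at k = 2, θ = 82.7: P(X<237) ≈ 0.780.
Too low — raise k to concentrate. Iterating converges to k ≈ 3.41.
Then θ = 82.7/(3.41−1) ≈ 34.4.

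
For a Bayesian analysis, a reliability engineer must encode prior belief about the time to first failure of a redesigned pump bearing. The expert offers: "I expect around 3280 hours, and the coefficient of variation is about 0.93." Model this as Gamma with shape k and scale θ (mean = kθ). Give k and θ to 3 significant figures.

k ≈ 1.16, θ ≈ 2840

For Gamma(k, scale θ): mean = kθ, variance = kθ², so CV = 1/√k.
CV = 0.93, hence k = 1/CV² = 1.16.
Then θ = mean/k = 3280/1.16 = 2840.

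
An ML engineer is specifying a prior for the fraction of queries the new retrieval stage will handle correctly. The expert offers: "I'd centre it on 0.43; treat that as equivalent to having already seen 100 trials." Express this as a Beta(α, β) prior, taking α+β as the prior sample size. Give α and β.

Under the effective-sample-size interpretation, Beta(α, β) has prior mean α/(α+β) and prior sample size α+β.
So α+β = 100 and α/(α+β) = 0.43, giving α = 0.43·100 = 43 and β = 100 − 43 = 57.

α = 43, β = 57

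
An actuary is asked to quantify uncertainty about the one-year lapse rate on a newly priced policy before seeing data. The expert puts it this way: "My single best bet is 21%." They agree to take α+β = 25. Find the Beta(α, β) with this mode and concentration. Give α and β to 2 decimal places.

α = 5.83, β = 19.17

For α,β > 1 the Beta mode is (α−1)/(α+β−2). With α+β = 25, the mode is (α−1)/23.
Set (α−1)/23 = 0.21 → α = 1 + 0.21·23 = 5.83.
β = 25 − α = 19.17.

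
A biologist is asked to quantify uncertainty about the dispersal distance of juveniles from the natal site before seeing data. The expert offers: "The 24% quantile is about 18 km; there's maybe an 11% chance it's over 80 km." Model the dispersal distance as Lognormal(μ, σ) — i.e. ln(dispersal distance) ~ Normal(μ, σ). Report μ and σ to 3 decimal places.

If T ~ Lognormal(μ,σ) then ln T ~ Normal(μ,σ), so the p-quantile of ln T is μ + z_p·σ.
ln(18) = 2.89 and ln(80) = 4.382; z_{0.24} = -0.7063, z_{0.89} = 1.227.
σ = (4.382 − 2.89)/(1.227 − (-0.7063)) = 0.772.
μ = 2.89 − (-0.7063)·0.772 = 3.435.

μ ≈ 3.435, σ ≈ 0.772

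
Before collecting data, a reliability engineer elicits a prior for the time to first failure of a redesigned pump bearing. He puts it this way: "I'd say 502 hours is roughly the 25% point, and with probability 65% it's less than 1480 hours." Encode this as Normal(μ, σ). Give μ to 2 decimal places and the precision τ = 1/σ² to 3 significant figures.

μ = 1124.42, τ = 1.17e-06

The p-quantile of Normal(μ,σ) is μ + z_p·σ, with z_{0.25} = -0.6745 and z_{0.65} = 0.3853.
Eliminate σ: μ = (z₂·x₁ − z₁·x₂)/(z₂ − z₁) = (0.3853·502 − (-0.6745)·1480)/1.06 = 1124.42.
Then σ = (x₂ − x₁)/(z₂ − z₁) = (1480 − 502)/1.06 = 922.81.
Precision τ = 1/σ² = 1/922.8² = 1.17e-06.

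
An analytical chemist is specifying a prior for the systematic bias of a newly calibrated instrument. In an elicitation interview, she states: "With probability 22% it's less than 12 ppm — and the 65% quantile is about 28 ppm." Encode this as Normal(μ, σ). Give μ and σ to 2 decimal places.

μ = 22.67, σ = 13.82

For Normal(μ,σ), the p-quantile is μ + z_p·σ. Here z_{0.22} = -0.7722, z_{0.65} = 0.3853.
So 12 = μ − 0.7722σ and 28 = μ + 0.3853σ.
Subtracting: σ = (28 − 12)/(0.3853 − (-0.7722)) = 13.82.
Then μ = 12 − (-0.7722)·13.82 = 22.67.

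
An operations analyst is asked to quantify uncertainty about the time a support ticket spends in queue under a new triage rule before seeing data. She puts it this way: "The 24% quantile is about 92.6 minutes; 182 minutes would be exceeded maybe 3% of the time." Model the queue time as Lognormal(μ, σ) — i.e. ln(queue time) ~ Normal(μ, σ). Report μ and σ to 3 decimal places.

μ ≈ 4.713, σ ≈ 0.261

If T ~ Lognormal(μ,σ) then ln T ~ Normal(μ,σ), so the p-quantile of ln T is μ + z_p·σ.
ln(92.6) = 4.528 and ln(182) = 5.204; z_{0.24} = -0.7063, z_{0.97} = 1.881.
σ = (5.204 − 4.528)/(1.881 − (-0.7063)) = 0.261.
μ = 4.528 − (-0.7063)·0.261 = 4.713.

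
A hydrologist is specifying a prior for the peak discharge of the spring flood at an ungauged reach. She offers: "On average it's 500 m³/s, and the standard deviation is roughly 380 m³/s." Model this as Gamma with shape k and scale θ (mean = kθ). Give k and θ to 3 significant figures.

For Gamma(k, scale θ): mean = kθ, variance = kθ², so CV = 1/√k.
CV = SD/mean = 380/500 = 0.76, hence k = 1/CV² = 1.73.
Then θ = mean/k = 500/1.73 = 289.

k ≈ 1.73, θ ≈ 289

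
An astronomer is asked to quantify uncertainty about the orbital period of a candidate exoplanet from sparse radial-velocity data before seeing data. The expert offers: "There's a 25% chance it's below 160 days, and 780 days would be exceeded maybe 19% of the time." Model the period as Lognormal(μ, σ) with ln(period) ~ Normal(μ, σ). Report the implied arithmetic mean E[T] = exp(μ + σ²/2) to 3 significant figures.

If T ~ Lognormal(μ,σ) then ln T ~ Normal(μ,σ), so the p-quantile of ln T is μ + z_p·σ.
ln(160) = 5.075 and ln(780) = 6.659; z_{0.25} = -0.6745, z_{0.81} = 0.8779.
σ = (6.659 − 5.075)/(0.8779 − (-0.6745)) = 1.020.
μ = 5.075 − (-0.6745)·1.020 = 5.763.
E[T] = exp(μ + σ²/2) = exp(5.763 + 0.5207) = 536 days.

E[T] ≈ 536 days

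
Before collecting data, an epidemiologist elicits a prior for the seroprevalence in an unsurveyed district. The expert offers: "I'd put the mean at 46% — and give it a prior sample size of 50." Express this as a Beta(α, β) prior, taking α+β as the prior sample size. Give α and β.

Under the effective-sample-size interpretation, Beta(α, β) has prior mean α/(α+β) and prior sample size α+β.
So α+β = 50 and α/(α+β) = 0.46, giving α = 0.46·50 = 23 and β = 50 − 23 = 27.

α = 23, β = 27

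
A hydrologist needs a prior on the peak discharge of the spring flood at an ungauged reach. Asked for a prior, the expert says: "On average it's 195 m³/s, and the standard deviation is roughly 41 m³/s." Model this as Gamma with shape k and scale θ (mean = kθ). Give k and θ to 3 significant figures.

k ≈ 22.6, θ ≈ 8.62

For Gamma(k, scale θ): mean = kθ, variance = kθ², so CV = 1/√k.
CV = SD/mean = 41/195 = 0.2103, hence k = 1/CV² = 22.6.
Then θ = mean/k = 195/22.6 = 8.62.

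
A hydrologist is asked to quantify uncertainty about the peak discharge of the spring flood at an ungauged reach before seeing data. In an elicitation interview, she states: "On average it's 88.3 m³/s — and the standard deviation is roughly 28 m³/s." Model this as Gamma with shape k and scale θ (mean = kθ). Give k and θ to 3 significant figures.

For Gamma(k, scale θ): mean = kθ, variance = kθ², so CV = 1/√k.
CV = SD/mean = 28/88.3 = 0.3171, hence k = 1/CV² = 9.95.
Then θ = mean/k = 88.3/9.95 = 8.88.

k ≈ 9.95, θ ≈ 8.88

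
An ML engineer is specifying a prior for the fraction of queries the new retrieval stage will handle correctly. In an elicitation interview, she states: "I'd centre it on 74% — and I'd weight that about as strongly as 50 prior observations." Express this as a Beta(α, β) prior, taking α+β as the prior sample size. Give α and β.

α = 37, β = 13

Under the effective-sample-size interpretation, Beta(α, β) has prior mean α/(α+β) and prior sample size α+β.
So α+β = 50 and α/(α+β) = 0.74, giving α = 0.74·50 = 37 and β = 50 − 37 = 13.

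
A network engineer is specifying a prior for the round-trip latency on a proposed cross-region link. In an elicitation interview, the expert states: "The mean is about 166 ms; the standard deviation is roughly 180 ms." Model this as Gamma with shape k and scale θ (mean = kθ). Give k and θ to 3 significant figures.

k ≈ 0.85, θ ≈ 195

For Gamma(k, scale θ): mean = kθ, variance = kθ², so CV = 1/√k.
CV = SD/mean = 180/166 = 1.084, hence k = 1/CV² = 0.85.
Then θ = mean/k = 166/0.85 = 195.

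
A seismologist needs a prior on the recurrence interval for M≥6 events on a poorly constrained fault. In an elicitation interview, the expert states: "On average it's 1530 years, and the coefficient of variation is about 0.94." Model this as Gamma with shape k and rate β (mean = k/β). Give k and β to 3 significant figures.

k ≈ 1.13, β ≈ 0.00074

For Gamma(k, rate β): mean = k/β, variance = k/β², so CV = 1/√k.
CV = 0.94, hence k = 1/CV² = 1.13.
Then β = k/mean = 1.13/1530 = 0.00074.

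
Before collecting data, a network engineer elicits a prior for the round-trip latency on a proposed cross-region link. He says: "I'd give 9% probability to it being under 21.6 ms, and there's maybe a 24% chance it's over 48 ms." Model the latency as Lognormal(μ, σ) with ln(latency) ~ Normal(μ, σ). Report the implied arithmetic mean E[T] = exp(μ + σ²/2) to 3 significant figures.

E[T] ≈ 39.3 ms

If T ~ Lognormal(μ,σ) then ln T ~ Normal(μ,σ), so the p-quantile of ln T is μ + z_p·σ.
ln(21.6) = 3.073 and ln(48) = 3.871; z_{0.09} = -1.341, z_{0.76} = 0.7063.
σ = (3.871 − 3.073)/(0.7063 − (-1.341)) = 0.390.
μ = 3.073 − (-1.341)·0.390 = 3.596.
E[T] = exp(μ + σ²/2) = exp(3.596 + 0.0761) = 39.3 ms.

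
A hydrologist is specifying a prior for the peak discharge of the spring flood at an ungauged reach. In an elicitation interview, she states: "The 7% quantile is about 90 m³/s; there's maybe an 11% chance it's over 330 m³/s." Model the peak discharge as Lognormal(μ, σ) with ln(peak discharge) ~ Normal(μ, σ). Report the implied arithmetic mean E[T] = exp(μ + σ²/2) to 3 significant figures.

If T ~ Lognormal(μ,σ) then ln T ~ Normal(μ,σ), so the p-quantile of ln T is μ + z_p·σ.
ln(90) = 4.5 and ln(330) = 5.799; z_{0.07} = -1.476, z_{0.89} = 1.227.
σ = (5.799 − 4.5)/(1.227 − (-1.476)) = 0.481.
μ = 4.5 − (-1.476)·0.481 = 5.209.
E[T] = exp(μ + σ²/2) = exp(5.209 + 0.1156) = 205 m³/s.

E[T] ≈ 205 m³/s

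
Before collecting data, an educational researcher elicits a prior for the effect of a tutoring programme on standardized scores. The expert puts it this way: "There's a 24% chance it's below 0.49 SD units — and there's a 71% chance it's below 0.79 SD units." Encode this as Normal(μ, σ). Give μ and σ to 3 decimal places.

μ = 0.658, σ = 0.238

The p-quantile of Normal(μ,σ) is μ + z_p·σ, with z_{0.24} = -0.7063 and z_{0.71} = 0.5534.
Eliminate σ: μ = (z₂·x₁ − z₁·x₂)/(z₂ − z₁) = (0.5534·0.49 − (-0.7063)·0.79)/1.26 = 0.658.
Then σ = (x₂ − x₁)/(z₂ − z₁) = (0.79 − 0.49)/1.26 = 0.238.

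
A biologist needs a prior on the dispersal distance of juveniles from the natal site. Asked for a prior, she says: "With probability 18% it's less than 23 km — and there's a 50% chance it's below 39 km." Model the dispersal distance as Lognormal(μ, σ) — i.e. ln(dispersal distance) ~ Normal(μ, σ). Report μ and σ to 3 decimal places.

μ ≈ 3.664, σ ≈ 0.577

If T ~ Lognormal(μ,σ) then ln T ~ Normal(μ,σ), so the p-quantile of ln T is μ + z_p·σ.
ln(23) = 3.135 and ln(39) = 3.664; z_{0.18} = -0.9154, z_{0.5} = 0.
σ = (3.664 − 3.135)/(0 − (-0.9154)) = 0.577.
μ = 3.135 − (-0.9154)·0.577 = 3.664.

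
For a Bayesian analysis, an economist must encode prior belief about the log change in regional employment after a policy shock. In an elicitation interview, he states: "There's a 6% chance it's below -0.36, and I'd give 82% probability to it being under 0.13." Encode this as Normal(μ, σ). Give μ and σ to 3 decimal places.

μ = -0.052, σ = 0.198

The p-quantile of Normal(μ,σ) is μ + z_p·σ, with z_{0.06} = -1.555 and z_{0.82} = 0.9154.
Eliminate σ: μ = (z₂·x₁ − z₁·x₂)/(z₂ − z₁) = (0.9154·-0.36 − (-1.555)·0.13)/2.47 = -0.052.
Then σ = (x₂ − x₁)/(z₂ − z₁) = (0.13 − -0.36)/2.47 = 0.198.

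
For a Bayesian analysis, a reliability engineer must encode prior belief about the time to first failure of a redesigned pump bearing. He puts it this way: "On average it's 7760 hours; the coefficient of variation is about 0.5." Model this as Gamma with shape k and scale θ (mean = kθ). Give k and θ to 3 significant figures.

k ≈ 4, θ ≈ 1940

For Gamma(k, scale θ): mean = kθ, variance = kθ², so CV = 1/√k.
CV = 0.5, hence k = 1/CV² = 4.
Then θ = mean/k = 7760/4 = 1940.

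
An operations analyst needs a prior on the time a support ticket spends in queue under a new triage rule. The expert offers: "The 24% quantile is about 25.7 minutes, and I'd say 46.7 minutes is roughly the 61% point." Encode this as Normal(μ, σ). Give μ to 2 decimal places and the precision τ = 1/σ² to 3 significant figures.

The p-quantile of Normal(μ,σ) is μ + z_p·σ, with z_{0.24} = -0.7063 and z_{0.61} = 0.2793.
Eliminate σ: μ = (z₂·x₁ − z₁·x₂)/(z₂ − z₁) = (0.2793·25.7 − (-0.7063)·46.7)/0.9856 = 40.75.
Then σ = (x₂ − x₁)/(z₂ − z₁) = (46.7 − 25.7)/0.9856 = 21.31.
Precision τ = 1/σ² = 1/21.31² = 0.0022.

μ = 40.75, τ = 0.0022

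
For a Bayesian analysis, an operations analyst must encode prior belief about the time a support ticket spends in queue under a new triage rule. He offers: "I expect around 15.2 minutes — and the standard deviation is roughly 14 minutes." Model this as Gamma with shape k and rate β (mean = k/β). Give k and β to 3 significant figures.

k ≈ 1.18, β ≈ 0.0776

For Gamma(k, rate β): mean = k/β, variance = k/β², so CV = 1/√k.
CV = SD/mean = 14/15.2 = 0.9211, hence k = 1/CV² = 1.18.
Then β = k/mean = 1.18/15.2 = 0.0776.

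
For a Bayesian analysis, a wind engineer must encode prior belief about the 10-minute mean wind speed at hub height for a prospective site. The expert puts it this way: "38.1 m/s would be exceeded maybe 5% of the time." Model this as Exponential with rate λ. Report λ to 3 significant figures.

P(T > 38.1) = e^(−λ·38.1) = 0.05, so λ = −ln(0.05)/38.1 = 0.0786.

λ ≈ 0.0786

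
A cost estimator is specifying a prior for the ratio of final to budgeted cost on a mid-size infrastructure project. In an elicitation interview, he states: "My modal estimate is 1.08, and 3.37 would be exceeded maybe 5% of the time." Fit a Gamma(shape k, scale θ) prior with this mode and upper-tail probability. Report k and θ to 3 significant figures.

k ≈ 3.03, θ ≈ 0.531

Gamma(k,θ) with k>1 has mode (k−1)θ, so θ = 1.08/(k−1).
Need P(X < 3.37) = 0.95 with θ tied to k this way. Start at k = 2, θ = 1.08: P(X<3.37) ≈ 0.818.
Too low — raise k to concentrate. Iterating converges to k ≈ 3.03.
Then θ = 1.08/(3.03−1) ≈ 0.531.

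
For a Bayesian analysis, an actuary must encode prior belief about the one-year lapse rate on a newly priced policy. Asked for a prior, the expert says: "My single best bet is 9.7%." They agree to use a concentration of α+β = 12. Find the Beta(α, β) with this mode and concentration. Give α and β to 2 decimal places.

α = 1.97, β = 10.03

For α,β > 1 the Beta mode is (α−1)/(α+β−2). With α+β = 12, the mode is (α−1)/10.
Set (α−1)/10 = 0.097 → α = 1 + 0.097·10 = 1.97.
β = 12 − α = 10.03.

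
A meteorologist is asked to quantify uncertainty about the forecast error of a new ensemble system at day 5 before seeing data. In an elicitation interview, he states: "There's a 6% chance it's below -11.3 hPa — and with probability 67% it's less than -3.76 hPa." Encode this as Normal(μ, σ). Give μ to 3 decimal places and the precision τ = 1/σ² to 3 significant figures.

For Normal(μ,σ), the p-quantile is μ + z_p·σ. Here z_{0.06} = -1.555, z_{0.67} = 0.4399.
So -11.3 = μ − 1.555σ and -3.76 = μ + 0.4399σ.
Subtracting: σ = (-3.76 − -11.3)/(0.4399 − (-1.555)) = 3.780.
Then μ = -11.3 − (-1.555)·3.780 = -5.423.
Precision τ = 1/σ² = 1/3.78² = 0.07.

μ = -5.423, τ = 0.07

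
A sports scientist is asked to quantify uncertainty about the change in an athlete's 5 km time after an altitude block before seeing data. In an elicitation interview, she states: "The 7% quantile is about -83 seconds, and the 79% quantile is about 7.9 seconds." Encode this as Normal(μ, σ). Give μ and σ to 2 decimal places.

For Normal(μ,σ), the p-quantile is μ + z_p·σ. Here z_{0.07} = -1.476, z_{0.79} = 0.8064.
So -83 = μ − 1.476σ and 7.9 = μ + 0.8064σ.
Subtracting: σ = (7.9 − -83)/(0.8064 − (-1.476)) = 39.83.
Then μ = -83 − (-1.476)·39.83 = -24.22.

μ = -24.22, σ = 39.83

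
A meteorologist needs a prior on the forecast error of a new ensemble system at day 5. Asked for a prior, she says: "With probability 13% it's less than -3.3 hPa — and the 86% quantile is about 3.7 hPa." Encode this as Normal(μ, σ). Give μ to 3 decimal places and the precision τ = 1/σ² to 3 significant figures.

For Normal(μ,σ), the p-quantile is μ + z_p·σ. Here z_{0.13} = -1.126, z_{0.86} = 1.08.
So -3.3 = μ − 1.126σ and 3.7 = μ + 1.08σ.
Subtracting: σ = (3.7 − -3.3)/(1.08 − (-1.126)) = 3.172.
Then μ = -3.3 − (-1.126)·3.172 = 0.273.
Precision τ = 1/σ² = 1/3.172² = 0.0994.

μ = 0.273, τ = 0.0994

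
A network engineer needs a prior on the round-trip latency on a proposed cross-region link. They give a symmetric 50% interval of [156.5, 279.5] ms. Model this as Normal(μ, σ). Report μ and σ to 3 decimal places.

μ = 218.000, σ = 91.180

A symmetric 50% interval runs μ ± z·σ with z = 0.6745.
Half-width = 61.5, so σ = 61.5/0.6745 = 91.180.
μ is the interval midpoint, 218.000.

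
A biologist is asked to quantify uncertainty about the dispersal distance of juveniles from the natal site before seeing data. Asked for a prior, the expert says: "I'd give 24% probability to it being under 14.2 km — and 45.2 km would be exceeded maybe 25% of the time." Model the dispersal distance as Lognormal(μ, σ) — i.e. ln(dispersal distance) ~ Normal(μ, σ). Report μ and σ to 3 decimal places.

If T ~ Lognormal(μ,σ) then ln T ~ Normal(μ,σ), so the p-quantile of ln T is μ + z_p·σ.
ln(14.2) = 2.653 and ln(45.2) = 3.811; z_{0.24} = -0.7063, z_{0.75} = 0.6745.
σ = (3.811 − 2.653)/(0.6745 − (-0.7063)) = 0.839.
μ = 2.653 − (-0.7063)·0.839 = 3.246.

μ ≈ 3.246, σ ≈ 0.839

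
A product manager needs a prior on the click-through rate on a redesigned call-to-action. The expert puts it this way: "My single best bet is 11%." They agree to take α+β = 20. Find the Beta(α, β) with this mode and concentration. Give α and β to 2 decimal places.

α = 2.98, β = 17.02

For α,β > 1 the Beta mode is (α−1)/(α+β−2). With α+β = 20, the mode is (α−1)/18.
Set (α−1)/18 = 0.11 → α = 1 + 0.11·18 = 2.98.
β = 20 − α = 17.02.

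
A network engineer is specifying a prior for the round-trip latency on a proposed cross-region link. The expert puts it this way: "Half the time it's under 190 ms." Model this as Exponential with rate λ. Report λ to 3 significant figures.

Exponential median = ln 2 / λ, so λ = ln 2 / 190.0 = 0.00365.

λ ≈ 0.00365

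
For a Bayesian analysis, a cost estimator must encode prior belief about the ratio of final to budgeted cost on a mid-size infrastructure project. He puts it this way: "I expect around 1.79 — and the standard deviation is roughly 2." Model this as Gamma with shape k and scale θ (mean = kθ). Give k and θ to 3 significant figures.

For Gamma(k, scale θ): mean = kθ, variance = kθ², so CV = 1/√k.
CV = SD/mean = 2/1.79 = 1.117, hence k = 1/CV² = 0.801.
Then θ = mean/k = 1.79/0.801 = 2.23.

k ≈ 0.801, θ ≈ 2.23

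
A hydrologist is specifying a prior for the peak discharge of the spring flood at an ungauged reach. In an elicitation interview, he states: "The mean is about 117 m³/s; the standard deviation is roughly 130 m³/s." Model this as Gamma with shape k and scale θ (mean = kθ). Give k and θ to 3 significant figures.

k ≈ 0.81, θ ≈ 144

For Gamma(k, scale θ): mean = kθ, variance = kθ², so CV = 1/√k.
CV = SD/mean = 130/117 = 1.111, hence k = 1/CV² = 0.81.
Then θ = mean/k = 117/0.81 = 144.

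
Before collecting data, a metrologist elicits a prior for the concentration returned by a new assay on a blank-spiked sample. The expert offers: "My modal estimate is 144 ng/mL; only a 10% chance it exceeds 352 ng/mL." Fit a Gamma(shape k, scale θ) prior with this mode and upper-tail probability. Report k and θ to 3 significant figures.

Gamma(k,θ) with k>1 has mode (k−1)θ, so θ = 144/(k−1).
Need P(X < 352) = 0.9 with θ tied to k this way. Start at k = 2, θ = 144: P(X<352) ≈ 0.701.
Too low — raise k to concentrate. Iterating converges to k ≈ 3.41.
Then θ = 144/(3.41−1) ≈ 59.9.

k ≈ 3.41, θ ≈ 59.9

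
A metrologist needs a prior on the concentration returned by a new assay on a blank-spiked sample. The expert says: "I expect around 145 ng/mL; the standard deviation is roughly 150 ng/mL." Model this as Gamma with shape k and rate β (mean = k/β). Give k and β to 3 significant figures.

k ≈ 0.934, β ≈ 0.00644

For Gamma(k, rate β): mean = k/β, variance = k/β², so CV = 1/√k.
CV = SD/mean = 150/145 = 1.034, hence k = 1/CV² = 0.934.
Then β = k/mean = 0.934/145 = 0.00644.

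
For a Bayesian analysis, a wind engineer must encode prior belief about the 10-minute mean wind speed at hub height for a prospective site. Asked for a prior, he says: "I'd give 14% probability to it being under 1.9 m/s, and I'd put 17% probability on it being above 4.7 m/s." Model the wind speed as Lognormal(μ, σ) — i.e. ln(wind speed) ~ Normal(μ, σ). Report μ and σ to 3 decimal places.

If T ~ Lognormal(μ,σ) then ln T ~ Normal(μ,σ), so the p-quantile of ln T is μ + z_p·σ.
ln(1.9) = 0.6419 and ln(4.7) = 1.548; z_{0.14} = -1.08, z_{0.83} = 0.9542.
σ = (1.548 − 0.6419)/(0.9542 − (-1.08)) = 0.445.
μ = 0.6419 − (-1.08)·0.445 = 1.123.

μ ≈ 1.123, σ ≈ 0.445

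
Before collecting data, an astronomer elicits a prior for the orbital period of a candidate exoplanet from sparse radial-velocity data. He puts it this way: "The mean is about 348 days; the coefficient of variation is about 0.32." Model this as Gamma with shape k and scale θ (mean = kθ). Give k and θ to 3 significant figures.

k ≈ 9.77, θ ≈ 35.6

For Gamma(k, scale θ): mean = kθ, variance = kθ², so CV = 1/√k.
CV = 0.32, hence k = 1/CV² = 9.77.
Then θ = mean/k = 348/9.77 = 35.6.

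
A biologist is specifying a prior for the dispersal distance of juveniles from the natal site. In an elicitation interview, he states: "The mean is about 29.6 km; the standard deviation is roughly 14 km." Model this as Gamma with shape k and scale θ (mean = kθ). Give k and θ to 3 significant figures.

k ≈ 4.47, θ ≈ 6.62

For Gamma(k, scale θ): mean = kθ, variance = kθ², so CV = 1/√k.
CV = SD/mean = 14/29.6 = 0.473, hence k = 1/CV² = 4.47.
Then θ = mean/k = 29.6/4.47 = 6.62.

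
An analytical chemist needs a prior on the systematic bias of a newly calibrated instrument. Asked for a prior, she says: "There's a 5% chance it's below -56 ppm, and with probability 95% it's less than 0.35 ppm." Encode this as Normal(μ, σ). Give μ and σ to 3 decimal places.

μ = -27.825, σ = 17.129

The p-quantile of Normal(μ,σ) is μ + z_p·σ, with z_{0.05} = -1.645 and z_{0.95} = 1.645.
Eliminate σ: μ = (z₂·x₁ − z₁·x₂)/(z₂ − z₁) = (1.645·-56 − (-1.645)·0.35)/3.29 = -27.825.
Then σ = (x₂ − x₁)/(z₂ − z₁) = (0.35 − -56)/3.29 = 17.129.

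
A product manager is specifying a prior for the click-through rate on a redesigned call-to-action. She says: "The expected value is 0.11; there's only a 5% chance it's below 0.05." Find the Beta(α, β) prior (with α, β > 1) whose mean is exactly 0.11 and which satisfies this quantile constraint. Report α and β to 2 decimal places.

With mean 0.11 fixed, write α = 0.11s, β = 0.89s where s = α+β.
Need P(θ < 0.05) = 0.05 under Beta(0.11s, 0.89s). Normal approximation: (q−m)/√(m(1−m)/s) ≈ z_{0.05} = -1.64, so s ≈ 0.11·0.89·(-1.64)²/(0.05−0.11)² = 73.6.
At s = 73.6: P(θ<0.05) ≈ 0.026. Adjusting to match 0.05 gives s ≈ 54.68.
So α = 0.11·54.68 ≈ 6.01, β = 0.89·54.68 ≈ 48.67.

α ≈ 6.01, β ≈ 48.67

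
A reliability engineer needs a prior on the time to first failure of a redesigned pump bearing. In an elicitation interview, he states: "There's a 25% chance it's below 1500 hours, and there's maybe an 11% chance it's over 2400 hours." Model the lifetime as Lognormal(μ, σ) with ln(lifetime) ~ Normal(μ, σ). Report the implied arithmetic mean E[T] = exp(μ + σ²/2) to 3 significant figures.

If T ~ Lognormal(μ,σ) then ln T ~ Normal(μ,σ), so the p-quantile of ln T is μ + z_p·σ.
ln(1500) = 7.313 and ln(2400) = 7.783; z_{0.25} = -0.6745, z_{0.89} = 1.227.
σ = (7.783 − 7.313)/(1.227 − (-0.6745)) = 0.247.
μ = 7.313 − (-0.6745)·0.247 = 7.480.
E[T] = exp(μ + σ²/2) = exp(7.480 + 0.0306) = 1830 hours.

E[T] ≈ 1830 hours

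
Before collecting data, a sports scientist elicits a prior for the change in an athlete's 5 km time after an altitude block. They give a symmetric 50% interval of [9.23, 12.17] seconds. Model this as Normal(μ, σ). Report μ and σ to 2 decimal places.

A symmetric 50% interval runs μ ± z·σ with z = 0.6745.
Half-width = 1.47, so σ = 1.47/0.6745 = 2.18.
μ is the interval midpoint, 10.70.

μ = 10.70, σ = 2.18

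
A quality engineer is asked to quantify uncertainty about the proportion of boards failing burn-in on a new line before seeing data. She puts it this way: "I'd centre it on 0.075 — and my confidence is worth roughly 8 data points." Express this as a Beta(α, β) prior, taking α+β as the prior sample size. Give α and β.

Under the effective-sample-size interpretation, Beta(α, β) has prior mean α/(α+β) and prior sample size α+β.
So α+β = 8 and α/(α+β) = 0.075, giving α = 0.075·8 = 0.6 and β = 8 − 0.6 = 7.4.

α = 0.6, β = 7.4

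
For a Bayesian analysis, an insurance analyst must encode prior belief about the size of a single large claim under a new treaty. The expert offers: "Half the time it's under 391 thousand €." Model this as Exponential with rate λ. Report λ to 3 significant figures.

Exponential median = ln 2 / λ, so λ = ln 2 / 391.0 = 0.00177.

λ ≈ 0.00177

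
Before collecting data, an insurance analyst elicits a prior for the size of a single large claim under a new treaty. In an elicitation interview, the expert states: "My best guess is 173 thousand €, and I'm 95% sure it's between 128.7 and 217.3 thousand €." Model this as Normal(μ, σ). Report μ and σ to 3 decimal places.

A symmetric 95% interval runs μ ± z·σ with z = 1.96.
Half-width = 44.3, so σ = 44.3/1.96 = 22.602.
μ is the stated best guess, 173.000.

μ = 173.000, σ = 22.602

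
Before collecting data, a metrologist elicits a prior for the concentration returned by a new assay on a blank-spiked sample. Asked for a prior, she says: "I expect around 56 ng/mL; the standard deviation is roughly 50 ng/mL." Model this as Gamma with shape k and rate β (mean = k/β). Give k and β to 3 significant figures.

k ≈ 1.25, β ≈ 0.0224

For Gamma(k, rate β): mean = k/β, variance = k/β², so CV = 1/√k.
CV = SD/mean = 50/56 = 0.8929, hence k = 1/CV² = 1.25.
Then β = k/mean = 1.25/56 = 0.0224.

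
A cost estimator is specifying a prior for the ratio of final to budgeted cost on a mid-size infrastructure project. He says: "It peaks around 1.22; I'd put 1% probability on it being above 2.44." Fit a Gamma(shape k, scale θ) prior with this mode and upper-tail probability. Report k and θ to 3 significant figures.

Gamma(k,θ) with k>1 has mode (k−1)θ, so θ = 1.22/(k−1).
Need P(X < 2.44) = 0.99 with θ tied to k this way. Start at k = 2, θ = 1.22: P(X<2.44) ≈ 0.594.
Too low — raise k to concentrate. Iterating converges to k ≈ 11.2.
Then θ = 1.22/(11.2−1) ≈ 0.119.

k ≈ 11.2, θ ≈ 0.119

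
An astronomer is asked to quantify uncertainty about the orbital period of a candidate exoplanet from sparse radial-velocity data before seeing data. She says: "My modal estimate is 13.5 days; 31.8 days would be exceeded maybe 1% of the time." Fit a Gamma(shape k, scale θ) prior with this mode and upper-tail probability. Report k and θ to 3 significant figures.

Gamma(k,θ) with k>1 has mode (k−1)θ, so θ = 13.5/(k−1).
Need P(X < 31.8) = 0.99 with θ tied to k this way. Start at k = 2, θ = 13.5: P(X<31.8) ≈ 0.682.
Too low — raise k to concentrate. Iterating converges to k ≈ 7.48.
Then θ = 13.5/(7.48−1) ≈ 2.08.

k ≈ 7.48, θ ≈ 2.08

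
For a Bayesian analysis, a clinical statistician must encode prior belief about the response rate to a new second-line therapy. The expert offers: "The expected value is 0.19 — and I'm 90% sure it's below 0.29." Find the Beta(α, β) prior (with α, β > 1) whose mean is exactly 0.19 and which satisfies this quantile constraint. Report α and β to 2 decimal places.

α ≈ 5.13, β ≈ 21.86

With mean 0.19 fixed, write α = 0.19s, β = 0.81s where s = α+β.
Need P(θ < 0.29) = 0.9 under Beta(0.19s, 0.81s). Normal approximation: (q−m)/√(m(1−m)/s) ≈ z_{0.9} = 1.28, so s ≈ 0.19·0.81·(1.28)²/(0.29−0.19)² = 25.3.
At s = 25.3: P(θ<0.29) ≈ 0.894. Adjusting to match 0.9 gives s ≈ 26.99.
So α = 0.19·26.99 ≈ 5.13, β = 0.81·26.99 ≈ 21.86.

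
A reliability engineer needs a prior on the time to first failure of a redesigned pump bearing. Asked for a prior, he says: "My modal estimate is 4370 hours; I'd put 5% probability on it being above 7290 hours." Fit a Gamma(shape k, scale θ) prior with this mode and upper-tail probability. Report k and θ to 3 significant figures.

k ≈ 11.7, θ ≈ 410

Gamma(k,θ) with k>1 has mode (k−1)θ, so θ = 4370/(k−1).
Need P(X < 7290) = 0.95 with θ tied to k this way. Start at k = 2, θ = 4370: P(X<7290) ≈ 0.497.
Too low — raise k to concentrate. Iterating converges to k ≈ 11.7.
Then θ = 4370/(11.7−1) ≈ 410.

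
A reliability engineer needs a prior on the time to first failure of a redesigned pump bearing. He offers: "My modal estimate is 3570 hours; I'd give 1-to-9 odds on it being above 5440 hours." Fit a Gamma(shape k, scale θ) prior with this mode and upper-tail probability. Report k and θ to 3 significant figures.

k ≈ 11.5, θ ≈ 340

Gamma(k,θ) with k>1 has mode (k−1)θ, so θ = 3570/(k−1).
Need P(X < 5440) = 0.9 with θ tied to k this way. Start at k = 2, θ = 3570: P(X<5440) ≈ 0.450.
Too low — raise k to concentrate. Iterating converges to k ≈ 11.5.
Then θ = 3570/(11.5−1) ≈ 340.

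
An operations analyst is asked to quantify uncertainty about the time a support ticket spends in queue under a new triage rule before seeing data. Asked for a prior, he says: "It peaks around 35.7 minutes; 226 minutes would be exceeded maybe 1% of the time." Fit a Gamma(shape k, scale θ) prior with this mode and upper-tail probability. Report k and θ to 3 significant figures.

k ≈ 2.07, θ ≈ 33.4

Gamma(k,θ) with k>1 has mode (k−1)θ, so θ = 35.7/(k−1).
Need P(X < 226) = 0.99 with θ tied to k this way. Start at k = 2, θ = 35.7: P(X<226) ≈ 0.987.
Too low — raise k to concentrate. Iterating converges to k ≈ 2.07.
Then θ = 35.7/(2.07−1) ≈ 33.4.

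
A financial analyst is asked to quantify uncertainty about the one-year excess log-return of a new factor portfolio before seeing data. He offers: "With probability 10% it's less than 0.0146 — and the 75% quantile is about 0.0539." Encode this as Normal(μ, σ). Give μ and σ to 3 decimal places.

The p-quantile of Normal(μ,σ) is μ + z_p·σ, with z_{0.1} = -1.282 and z_{0.75} = 0.6745.
Eliminate σ: μ = (z₂·x₁ − z₁·x₂)/(z₂ − z₁) = (0.6745·0.0146 − (-1.282)·0.0539)/1.956 = 0.040.
Then σ = (x₂ − x₁)/(z₂ − z₁) = (0.0539 − 0.0146)/1.956 = 0.020.

μ = 0.040, σ = 0.020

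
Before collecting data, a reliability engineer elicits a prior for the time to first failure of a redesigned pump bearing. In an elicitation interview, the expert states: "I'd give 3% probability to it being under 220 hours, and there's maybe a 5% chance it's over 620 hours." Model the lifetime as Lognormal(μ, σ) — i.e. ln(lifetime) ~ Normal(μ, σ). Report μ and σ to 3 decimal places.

If T ~ Lognormal(μ,σ) then ln T ~ Normal(μ,σ), so the p-quantile of ln T is μ + z_p·σ.
ln(220) = 5.394 and ln(620) = 6.43; z_{0.03} = -1.881, z_{0.95} = 1.645.
σ = (6.43 − 5.394)/(1.645 − (-1.881)) = 0.294.
μ = 5.394 − (-1.881)·0.294 = 5.946.

μ ≈ 5.946, σ ≈ 0.294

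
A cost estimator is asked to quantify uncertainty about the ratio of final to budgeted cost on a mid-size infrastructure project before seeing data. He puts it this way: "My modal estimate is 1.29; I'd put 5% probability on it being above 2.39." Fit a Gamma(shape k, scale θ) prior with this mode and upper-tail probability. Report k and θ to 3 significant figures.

Gamma(k,θ) with k>1 has mode (k−1)θ, so θ = 1.29/(k−1).
Need P(X < 2.39) = 0.95 with θ tied to k this way. Start at k = 2, θ = 1.29: P(X<2.39) ≈ 0.553.
Too low — raise k to concentrate. Iterating converges to k ≈ 8.32.
Then θ = 1.29/(8.32−1) ≈ 0.176.

k ≈ 8.32, θ ≈ 0.176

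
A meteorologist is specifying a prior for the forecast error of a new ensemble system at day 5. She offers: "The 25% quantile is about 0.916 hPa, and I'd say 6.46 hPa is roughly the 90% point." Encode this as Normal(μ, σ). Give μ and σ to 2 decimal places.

μ = 2.83, σ = 2.83

For Normal(μ,σ), the p-quantile is μ + z_p·σ. Here z_{0.25} = -0.6745, z_{0.9} = 1.282.
So 0.916 = μ − 0.6745σ and 6.46 = μ + 1.282σ.
Subtracting: σ = (6.46 − 0.916)/(1.282 − (-0.6745)) = 2.83.
Then μ = 0.916 − (-0.6745)·2.83 = 2.83.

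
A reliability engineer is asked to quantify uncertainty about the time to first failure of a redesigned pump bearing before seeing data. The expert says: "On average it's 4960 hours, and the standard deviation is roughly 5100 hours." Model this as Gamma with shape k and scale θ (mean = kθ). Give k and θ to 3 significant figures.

For Gamma(k, scale θ): mean = kθ, variance = kθ², so CV = 1/√k.
CV = SD/mean = 5100/4960 = 1.028, hence k = 1/CV² = 0.946.
Then θ = mean/k = 4960/0.946 = 5240.

k ≈ 0.946, θ ≈ 5240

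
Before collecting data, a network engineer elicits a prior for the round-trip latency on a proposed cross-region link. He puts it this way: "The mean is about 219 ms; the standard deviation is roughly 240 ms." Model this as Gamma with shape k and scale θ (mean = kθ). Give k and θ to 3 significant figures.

k ≈ 0.833, θ ≈ 263

For Gamma(k, scale θ): mean = kθ, variance = kθ², so CV = 1/√k.
CV = SD/mean = 240/219 = 1.096, hence k = 1/CV² = 0.833.
Then θ = mean/k = 219/0.833 = 263.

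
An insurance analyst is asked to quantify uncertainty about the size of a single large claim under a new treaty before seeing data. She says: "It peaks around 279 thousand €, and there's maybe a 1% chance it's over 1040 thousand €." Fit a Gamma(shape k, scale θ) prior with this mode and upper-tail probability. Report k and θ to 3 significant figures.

k ≈ 3.46, θ ≈ 113

Gamma(k,θ) with k>1 has mode (k−1)θ, so θ = 279/(k−1).
Need P(X < 1040) = 0.99 with θ tied to k this way. Start at k = 2, θ = 279: P(X<1040) ≈ 0.886.
Too low — raise k to concentrate. Iterating converges to k ≈ 3.46.
Then θ = 279/(3.46−1) ≈ 113.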